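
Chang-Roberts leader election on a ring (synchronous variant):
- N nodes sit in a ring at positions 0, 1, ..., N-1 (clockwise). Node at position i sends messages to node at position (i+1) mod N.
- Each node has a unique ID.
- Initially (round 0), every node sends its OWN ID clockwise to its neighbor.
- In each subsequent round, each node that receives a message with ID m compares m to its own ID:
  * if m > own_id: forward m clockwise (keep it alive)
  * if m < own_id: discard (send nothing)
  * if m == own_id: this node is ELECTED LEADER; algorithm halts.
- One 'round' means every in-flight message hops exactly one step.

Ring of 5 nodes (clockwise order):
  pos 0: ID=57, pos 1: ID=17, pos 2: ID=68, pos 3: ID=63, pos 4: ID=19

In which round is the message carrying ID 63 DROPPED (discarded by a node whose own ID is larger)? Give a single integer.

Round 1: pos1(id17) recv 57: fwd; pos2(id68) recv 17: drop; pos3(id63) recv 68: fwd; pos4(id19) recv 63: fwd; pos0(id57) recv 19: drop
Round 2: pos2(id68) recv 57: drop; pos4(id19) recv 68: fwd; pos0(id57) recv 63: fwd
Round 3: pos0(id57) recv 68: fwd; pos1(id17) recv 63: fwd
Round 4: pos1(id17) recv 68: fwd; pos2(id68) recv 63: drop
Round 5: pos2(id68) recv 68: ELECTED
Message ID 63 originates at pos 3; dropped at pos 2 in round 4

Answer: 4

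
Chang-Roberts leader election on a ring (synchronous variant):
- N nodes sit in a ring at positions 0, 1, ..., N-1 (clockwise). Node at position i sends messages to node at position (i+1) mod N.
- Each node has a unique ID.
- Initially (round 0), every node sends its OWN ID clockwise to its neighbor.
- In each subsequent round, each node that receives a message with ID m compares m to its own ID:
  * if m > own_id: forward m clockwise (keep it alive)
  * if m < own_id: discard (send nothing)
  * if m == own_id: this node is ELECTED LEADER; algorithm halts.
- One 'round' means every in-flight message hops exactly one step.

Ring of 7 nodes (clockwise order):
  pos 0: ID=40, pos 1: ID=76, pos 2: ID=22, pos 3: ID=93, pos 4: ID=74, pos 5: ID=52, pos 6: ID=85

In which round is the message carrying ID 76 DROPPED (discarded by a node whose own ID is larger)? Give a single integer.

Round 1: pos1(id76) recv 40: drop; pos2(id22) recv 76: fwd; pos3(id93) recv 22: drop; pos4(id74) recv 93: fwd; pos5(id52) recv 74: fwd; pos6(id85) recv 52: drop; pos0(id40) recv 85: fwd
Round 2: pos3(id93) recv 76: drop; pos5(id52) recv 93: fwd; pos6(id85) recv 74: drop; pos1(id76) recv 85: fwd
Round 3: pos6(id85) recv 93: fwd; pos2(id22) recv 85: fwd
Round 4: pos0(id40) recv 93: fwd; pos3(id93) recv 85: drop
Round 5: pos1(id76) recv 93: fwd
Round 6: pos2(id22) recv 93: fwd
Round 7: pos3(id93) recv 93: ELECTED
Message ID 76 originates at pos 1; dropped at pos 3 in round 2

Answer: 2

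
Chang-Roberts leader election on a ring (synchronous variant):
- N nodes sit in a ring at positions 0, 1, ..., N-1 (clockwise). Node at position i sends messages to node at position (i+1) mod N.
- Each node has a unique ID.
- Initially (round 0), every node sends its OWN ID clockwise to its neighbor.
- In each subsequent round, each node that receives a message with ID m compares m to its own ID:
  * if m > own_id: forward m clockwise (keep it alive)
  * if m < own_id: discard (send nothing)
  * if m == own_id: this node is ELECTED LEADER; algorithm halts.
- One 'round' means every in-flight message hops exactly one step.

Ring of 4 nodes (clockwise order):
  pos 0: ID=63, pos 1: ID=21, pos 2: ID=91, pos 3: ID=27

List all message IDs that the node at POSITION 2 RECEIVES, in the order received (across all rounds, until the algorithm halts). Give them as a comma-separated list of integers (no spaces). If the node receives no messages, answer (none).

Round 1: pos1(id21) recv 63: fwd; pos2(id91) recv 21: drop; pos3(id27) recv 91: fwd; pos0(id63) recv 27: drop
Round 2: pos2(id91) recv 63: drop; pos0(id63) recv 91: fwd
Round 3: pos1(id21) recv 91: fwd
Round 4: pos2(id91) recv 91: ELECTED

Answer: 21,63,91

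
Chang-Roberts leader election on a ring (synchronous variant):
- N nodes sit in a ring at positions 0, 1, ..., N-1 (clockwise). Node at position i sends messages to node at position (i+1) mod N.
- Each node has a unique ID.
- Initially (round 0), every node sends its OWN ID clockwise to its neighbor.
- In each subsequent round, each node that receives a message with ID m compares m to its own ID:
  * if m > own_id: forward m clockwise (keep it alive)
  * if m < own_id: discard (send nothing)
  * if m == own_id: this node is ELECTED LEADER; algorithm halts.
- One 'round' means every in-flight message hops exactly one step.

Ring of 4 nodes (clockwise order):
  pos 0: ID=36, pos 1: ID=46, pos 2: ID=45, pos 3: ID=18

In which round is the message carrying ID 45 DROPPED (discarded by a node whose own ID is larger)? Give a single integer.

Answer: 3

Derivation:
Round 1: pos1(id46) recv 36: drop; pos2(id45) recv 46: fwd; pos3(id18) recv 45: fwd; pos0(id36) recv 18: drop
Round 2: pos3(id18) recv 46: fwd; pos0(id36) recv 45: fwd
Round 3: pos0(id36) recv 46: fwd; pos1(id46) recv 45: drop
Round 4: pos1(id46) recv 46: ELECTED
Message ID 45 originates at pos 2; dropped at pos 1 in round 3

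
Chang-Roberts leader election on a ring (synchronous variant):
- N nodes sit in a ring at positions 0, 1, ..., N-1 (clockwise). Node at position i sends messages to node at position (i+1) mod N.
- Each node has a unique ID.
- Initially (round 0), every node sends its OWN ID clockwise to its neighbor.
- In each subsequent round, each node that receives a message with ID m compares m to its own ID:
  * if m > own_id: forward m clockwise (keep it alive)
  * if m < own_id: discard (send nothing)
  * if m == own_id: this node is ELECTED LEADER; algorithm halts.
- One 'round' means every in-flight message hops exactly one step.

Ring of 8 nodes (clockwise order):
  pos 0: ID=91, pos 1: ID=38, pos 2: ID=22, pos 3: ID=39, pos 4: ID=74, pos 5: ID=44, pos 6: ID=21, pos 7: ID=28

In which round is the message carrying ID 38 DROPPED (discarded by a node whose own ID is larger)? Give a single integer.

Answer: 2

Derivation:
Round 1: pos1(id38) recv 91: fwd; pos2(id22) recv 38: fwd; pos3(id39) recv 22: drop; pos4(id74) recv 39: drop; pos5(id44) recv 74: fwd; pos6(id21) recv 44: fwd; pos7(id28) recv 21: drop; pos0(id91) recv 28: drop
Round 2: pos2(id22) recv 91: fwd; pos3(id39) recv 38: drop; pos6(id21) recv 74: fwd; pos7(id28) recv 44: fwd
Round 3: pos3(id39) recv 91: fwd; pos7(id28) recv 74: fwd; pos0(id91) recv 44: drop
Round 4: pos4(id74) recv 91: fwd; pos0(id91) recv 74: drop
Round 5: pos5(id44) recv 91: fwd
Round 6: pos6(id21) recv 91: fwd
Round 7: pos7(id28) recv 91: fwd
Round 8: pos0(id91) recv 91: ELECTED
Message ID 38 originates at pos 1; dropped at pos 3 in round 2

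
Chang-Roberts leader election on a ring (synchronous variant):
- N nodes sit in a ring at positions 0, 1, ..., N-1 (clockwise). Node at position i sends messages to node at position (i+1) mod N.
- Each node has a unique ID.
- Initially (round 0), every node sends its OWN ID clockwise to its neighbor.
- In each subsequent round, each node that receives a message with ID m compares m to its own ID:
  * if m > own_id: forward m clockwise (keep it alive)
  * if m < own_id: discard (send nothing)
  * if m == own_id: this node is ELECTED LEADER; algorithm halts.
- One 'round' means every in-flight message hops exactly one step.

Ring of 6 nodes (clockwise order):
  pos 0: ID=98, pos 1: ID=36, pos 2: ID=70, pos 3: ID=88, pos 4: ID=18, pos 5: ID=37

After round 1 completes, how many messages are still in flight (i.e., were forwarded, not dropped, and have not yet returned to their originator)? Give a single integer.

Round 1: pos1(id36) recv 98: fwd; pos2(id70) recv 36: drop; pos3(id88) recv 70: drop; pos4(id18) recv 88: fwd; pos5(id37) recv 18: drop; pos0(id98) recv 37: drop
After round 1: 2 messages still in flight

Answer: 2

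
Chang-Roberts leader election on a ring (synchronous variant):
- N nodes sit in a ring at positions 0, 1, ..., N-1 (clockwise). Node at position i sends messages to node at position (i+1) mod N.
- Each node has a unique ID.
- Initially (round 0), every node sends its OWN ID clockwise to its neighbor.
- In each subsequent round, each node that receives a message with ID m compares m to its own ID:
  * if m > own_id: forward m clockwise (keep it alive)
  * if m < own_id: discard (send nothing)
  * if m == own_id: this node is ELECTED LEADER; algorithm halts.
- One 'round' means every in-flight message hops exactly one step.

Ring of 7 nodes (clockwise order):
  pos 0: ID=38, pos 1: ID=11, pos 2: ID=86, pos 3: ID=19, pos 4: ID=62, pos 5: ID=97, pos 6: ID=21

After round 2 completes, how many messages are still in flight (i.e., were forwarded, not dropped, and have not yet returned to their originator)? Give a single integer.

Answer: 2

Derivation:
Round 1: pos1(id11) recv 38: fwd; pos2(id86) recv 11: drop; pos3(id19) recv 86: fwd; pos4(id62) recv 19: drop; pos5(id97) recv 62: drop; pos6(id21) recv 97: fwd; pos0(id38) recv 21: drop
Round 2: pos2(id86) recv 38: drop; pos4(id62) recv 86: fwd; pos0(id38) recv 97: fwd
After round 2: 2 messages still in flight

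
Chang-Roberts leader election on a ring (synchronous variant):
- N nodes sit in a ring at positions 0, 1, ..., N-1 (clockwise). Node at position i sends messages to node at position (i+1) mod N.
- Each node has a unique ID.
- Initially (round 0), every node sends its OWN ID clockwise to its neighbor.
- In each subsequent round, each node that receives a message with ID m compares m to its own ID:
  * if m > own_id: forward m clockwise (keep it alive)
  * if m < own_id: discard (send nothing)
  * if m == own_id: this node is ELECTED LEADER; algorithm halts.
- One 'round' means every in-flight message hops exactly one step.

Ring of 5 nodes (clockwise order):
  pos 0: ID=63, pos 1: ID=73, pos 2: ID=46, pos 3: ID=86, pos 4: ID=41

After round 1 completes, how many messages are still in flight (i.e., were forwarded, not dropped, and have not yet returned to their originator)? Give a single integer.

Round 1: pos1(id73) recv 63: drop; pos2(id46) recv 73: fwd; pos3(id86) recv 46: drop; pos4(id41) recv 86: fwd; pos0(id63) recv 41: drop
After round 1: 2 messages still in flight

Answer: 2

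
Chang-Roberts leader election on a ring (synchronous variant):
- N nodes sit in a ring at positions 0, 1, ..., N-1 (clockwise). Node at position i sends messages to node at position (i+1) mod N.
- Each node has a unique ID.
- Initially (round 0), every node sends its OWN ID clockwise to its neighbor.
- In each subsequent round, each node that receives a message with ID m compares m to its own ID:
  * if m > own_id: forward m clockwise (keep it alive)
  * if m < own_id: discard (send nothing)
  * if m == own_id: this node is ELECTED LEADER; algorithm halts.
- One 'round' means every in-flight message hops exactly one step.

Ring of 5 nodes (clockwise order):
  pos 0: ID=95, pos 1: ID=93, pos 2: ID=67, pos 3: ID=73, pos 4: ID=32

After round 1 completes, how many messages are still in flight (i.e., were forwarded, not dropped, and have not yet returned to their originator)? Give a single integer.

Answer: 3

Derivation:
Round 1: pos1(id93) recv 95: fwd; pos2(id67) recv 93: fwd; pos3(id73) recv 67: drop; pos4(id32) recv 73: fwd; pos0(id95) recv 32: drop
After round 1: 3 messages still in flight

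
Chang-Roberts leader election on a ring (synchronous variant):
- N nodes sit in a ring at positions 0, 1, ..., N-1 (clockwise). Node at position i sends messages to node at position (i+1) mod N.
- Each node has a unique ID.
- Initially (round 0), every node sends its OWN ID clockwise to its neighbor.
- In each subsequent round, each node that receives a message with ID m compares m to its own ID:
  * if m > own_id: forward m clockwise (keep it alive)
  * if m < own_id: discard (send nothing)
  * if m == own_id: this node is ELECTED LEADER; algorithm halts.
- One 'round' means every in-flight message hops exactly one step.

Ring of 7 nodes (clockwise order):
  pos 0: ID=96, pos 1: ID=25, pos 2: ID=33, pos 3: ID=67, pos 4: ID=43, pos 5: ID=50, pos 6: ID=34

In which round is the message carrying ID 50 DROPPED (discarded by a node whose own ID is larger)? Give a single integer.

Answer: 2

Derivation:
Round 1: pos1(id25) recv 96: fwd; pos2(id33) recv 25: drop; pos3(id67) recv 33: drop; pos4(id43) recv 67: fwd; pos5(id50) recv 43: drop; pos6(id34) recv 50: fwd; pos0(id96) recv 34: drop
Round 2: pos2(id33) recv 96: fwd; pos5(id50) recv 67: fwd; pos0(id96) recv 50: drop
Round 3: pos3(id67) recv 96: fwd; pos6(id34) recv 67: fwd
Round 4: pos4(id43) recv 96: fwd; pos0(id96) recv 67: drop
Round 5: pos5(id50) recv 96: fwd
Round 6: pos6(id34) recv 96: fwd
Round 7: pos0(id96) recv 96: ELECTED
Message ID 50 originates at pos 5; dropped at pos 0 in round 2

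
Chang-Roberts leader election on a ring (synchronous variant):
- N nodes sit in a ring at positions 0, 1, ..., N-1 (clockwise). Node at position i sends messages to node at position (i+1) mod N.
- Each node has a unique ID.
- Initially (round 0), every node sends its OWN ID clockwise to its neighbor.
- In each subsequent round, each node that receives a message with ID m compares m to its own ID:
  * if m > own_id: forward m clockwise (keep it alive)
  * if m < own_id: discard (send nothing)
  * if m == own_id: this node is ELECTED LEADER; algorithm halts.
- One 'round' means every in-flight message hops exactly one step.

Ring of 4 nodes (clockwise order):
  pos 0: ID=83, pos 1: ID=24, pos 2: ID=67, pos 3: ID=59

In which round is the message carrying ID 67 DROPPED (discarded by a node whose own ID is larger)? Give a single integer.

Round 1: pos1(id24) recv 83: fwd; pos2(id67) recv 24: drop; pos3(id59) recv 67: fwd; pos0(id83) recv 59: drop
Round 2: pos2(id67) recv 83: fwd; pos0(id83) recv 67: drop
Round 3: pos3(id59) recv 83: fwd
Round 4: pos0(id83) recv 83: ELECTED
Message ID 67 originates at pos 2; dropped at pos 0 in round 2

Answer: 2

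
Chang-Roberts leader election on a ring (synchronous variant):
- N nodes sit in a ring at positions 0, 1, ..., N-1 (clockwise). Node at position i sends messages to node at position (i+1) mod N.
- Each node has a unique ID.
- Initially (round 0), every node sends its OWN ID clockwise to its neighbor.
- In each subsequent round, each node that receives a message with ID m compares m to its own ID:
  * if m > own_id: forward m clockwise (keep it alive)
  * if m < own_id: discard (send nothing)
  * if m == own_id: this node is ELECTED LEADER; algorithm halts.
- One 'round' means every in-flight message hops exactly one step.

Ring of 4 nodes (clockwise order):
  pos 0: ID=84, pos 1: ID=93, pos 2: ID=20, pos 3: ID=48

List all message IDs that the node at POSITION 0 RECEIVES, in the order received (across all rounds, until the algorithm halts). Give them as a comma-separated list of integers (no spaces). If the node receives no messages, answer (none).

Answer: 48,93

Derivation:
Round 1: pos1(id93) recv 84: drop; pos2(id20) recv 93: fwd; pos3(id48) recv 20: drop; pos0(id84) recv 48: drop
Round 2: pos3(id48) recv 93: fwd
Round 3: pos0(id84) recv 93: fwd
Round 4: pos1(id93) recv 93: ELECTED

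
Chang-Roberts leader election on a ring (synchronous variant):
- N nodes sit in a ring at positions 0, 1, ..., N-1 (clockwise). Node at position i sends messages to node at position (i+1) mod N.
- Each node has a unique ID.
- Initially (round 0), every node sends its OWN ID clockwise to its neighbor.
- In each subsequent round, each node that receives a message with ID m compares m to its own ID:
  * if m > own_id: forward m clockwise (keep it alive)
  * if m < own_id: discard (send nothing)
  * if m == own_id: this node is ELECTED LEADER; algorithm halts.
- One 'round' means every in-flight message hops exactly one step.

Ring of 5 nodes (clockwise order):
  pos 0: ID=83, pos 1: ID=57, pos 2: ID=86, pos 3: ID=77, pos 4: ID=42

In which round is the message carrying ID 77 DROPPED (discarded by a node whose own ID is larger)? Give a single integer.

Answer: 2

Derivation:
Round 1: pos1(id57) recv 83: fwd; pos2(id86) recv 57: drop; pos3(id77) recv 86: fwd; pos4(id42) recv 77: fwd; pos0(id83) recv 42: drop
Round 2: pos2(id86) recv 83: drop; pos4(id42) recv 86: fwd; pos0(id83) recv 77: drop
Round 3: pos0(id83) recv 86: fwd
Round 4: pos1(id57) recv 86: fwd
Round 5: pos2(id86) recv 86: ELECTED
Message ID 77 originates at pos 3; dropped at pos 0 in round 2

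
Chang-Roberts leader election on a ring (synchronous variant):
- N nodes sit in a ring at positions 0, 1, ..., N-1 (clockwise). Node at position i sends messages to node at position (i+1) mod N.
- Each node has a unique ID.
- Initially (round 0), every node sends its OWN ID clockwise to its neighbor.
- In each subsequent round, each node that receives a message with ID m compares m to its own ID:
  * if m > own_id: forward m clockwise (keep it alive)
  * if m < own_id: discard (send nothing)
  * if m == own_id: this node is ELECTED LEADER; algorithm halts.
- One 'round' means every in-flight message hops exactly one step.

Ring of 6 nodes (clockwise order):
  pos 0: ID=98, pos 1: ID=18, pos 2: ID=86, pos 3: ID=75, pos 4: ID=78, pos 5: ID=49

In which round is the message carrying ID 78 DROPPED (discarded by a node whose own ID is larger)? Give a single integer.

Round 1: pos1(id18) recv 98: fwd; pos2(id86) recv 18: drop; pos3(id75) recv 86: fwd; pos4(id78) recv 75: drop; pos5(id49) recv 78: fwd; pos0(id98) recv 49: drop
Round 2: pos2(id86) recv 98: fwd; pos4(id78) recv 86: fwd; pos0(id98) recv 78: drop
Round 3: pos3(id75) recv 98: fwd; pos5(id49) recv 86: fwd
Round 4: pos4(id78) recv 98: fwd; pos0(id98) recv 86: drop
Round 5: pos5(id49) recv 98: fwd
Round 6: pos0(id98) recv 98: ELECTED
Message ID 78 originates at pos 4; dropped at pos 0 in round 2

Answer: 2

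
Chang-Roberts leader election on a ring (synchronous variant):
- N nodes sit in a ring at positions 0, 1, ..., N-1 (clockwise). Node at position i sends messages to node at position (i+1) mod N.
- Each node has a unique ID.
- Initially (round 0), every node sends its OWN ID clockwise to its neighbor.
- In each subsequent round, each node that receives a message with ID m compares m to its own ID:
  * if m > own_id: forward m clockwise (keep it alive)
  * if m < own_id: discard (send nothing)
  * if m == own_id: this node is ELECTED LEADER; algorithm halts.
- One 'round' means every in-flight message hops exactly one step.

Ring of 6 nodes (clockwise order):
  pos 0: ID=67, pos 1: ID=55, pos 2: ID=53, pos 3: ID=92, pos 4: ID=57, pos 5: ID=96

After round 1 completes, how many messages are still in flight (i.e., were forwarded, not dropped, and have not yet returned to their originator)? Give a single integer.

Answer: 4

Derivation:
Round 1: pos1(id55) recv 67: fwd; pos2(id53) recv 55: fwd; pos3(id92) recv 53: drop; pos4(id57) recv 92: fwd; pos5(id96) recv 57: drop; pos0(id67) recv 96: fwd
After round 1: 4 messages still in flight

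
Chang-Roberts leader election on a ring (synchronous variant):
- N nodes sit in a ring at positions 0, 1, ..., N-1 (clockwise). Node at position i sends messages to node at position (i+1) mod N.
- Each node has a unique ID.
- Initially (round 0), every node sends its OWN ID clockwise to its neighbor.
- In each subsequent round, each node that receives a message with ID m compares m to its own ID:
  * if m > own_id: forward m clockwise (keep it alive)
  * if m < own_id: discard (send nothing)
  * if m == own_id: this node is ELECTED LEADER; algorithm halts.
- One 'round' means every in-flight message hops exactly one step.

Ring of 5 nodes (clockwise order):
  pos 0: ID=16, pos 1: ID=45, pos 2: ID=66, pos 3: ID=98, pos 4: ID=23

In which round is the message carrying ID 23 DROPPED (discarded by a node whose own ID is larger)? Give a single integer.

Answer: 2

Derivation:
Round 1: pos1(id45) recv 16: drop; pos2(id66) recv 45: drop; pos3(id98) recv 66: drop; pos4(id23) recv 98: fwd; pos0(id16) recv 23: fwd
Round 2: pos0(id16) recv 98: fwd; pos1(id45) recv 23: drop
Round 3: pos1(id45) recv 98: fwd
Round 4: pos2(id66) recv 98: fwd
Round 5: pos3(id98) recv 98: ELECTED
Message ID 23 originates at pos 4; dropped at pos 1 in round 2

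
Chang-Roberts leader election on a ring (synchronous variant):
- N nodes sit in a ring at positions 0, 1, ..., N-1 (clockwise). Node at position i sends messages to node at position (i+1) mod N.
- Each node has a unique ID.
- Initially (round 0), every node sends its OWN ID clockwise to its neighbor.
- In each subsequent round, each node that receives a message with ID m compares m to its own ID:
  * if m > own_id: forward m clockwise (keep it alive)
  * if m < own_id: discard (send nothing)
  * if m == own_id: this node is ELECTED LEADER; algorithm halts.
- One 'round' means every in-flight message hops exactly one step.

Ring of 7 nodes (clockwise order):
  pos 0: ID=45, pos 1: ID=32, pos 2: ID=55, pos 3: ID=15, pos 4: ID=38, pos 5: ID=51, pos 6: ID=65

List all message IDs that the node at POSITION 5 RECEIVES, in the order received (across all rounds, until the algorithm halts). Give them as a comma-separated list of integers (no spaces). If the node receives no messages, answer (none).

Round 1: pos1(id32) recv 45: fwd; pos2(id55) recv 32: drop; pos3(id15) recv 55: fwd; pos4(id38) recv 15: drop; pos5(id51) recv 38: drop; pos6(id65) recv 51: drop; pos0(id45) recv 65: fwd
Round 2: pos2(id55) recv 45: drop; pos4(id38) recv 55: fwd; pos1(id32) recv 65: fwd
Round 3: pos5(id51) recv 55: fwd; pos2(id55) recv 65: fwd
Round 4: pos6(id65) recv 55: drop; pos3(id15) recv 65: fwd
Round 5: pos4(id38) recv 65: fwd
Round 6: pos5(id51) recv 65: fwd
Round 7: pos6(id65) recv 65: ELECTED

Answer: 38,55,65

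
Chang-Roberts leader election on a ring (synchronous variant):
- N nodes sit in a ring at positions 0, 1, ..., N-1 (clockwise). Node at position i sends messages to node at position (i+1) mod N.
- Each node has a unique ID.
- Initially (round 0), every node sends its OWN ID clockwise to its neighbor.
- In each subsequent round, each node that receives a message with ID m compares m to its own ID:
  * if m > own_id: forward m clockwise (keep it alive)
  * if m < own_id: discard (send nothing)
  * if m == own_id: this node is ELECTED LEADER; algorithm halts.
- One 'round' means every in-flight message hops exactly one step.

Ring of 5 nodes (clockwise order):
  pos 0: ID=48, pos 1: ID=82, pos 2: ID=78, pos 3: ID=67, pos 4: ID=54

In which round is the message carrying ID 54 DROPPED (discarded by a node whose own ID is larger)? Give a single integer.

Answer: 2

Derivation:
Round 1: pos1(id82) recv 48: drop; pos2(id78) recv 82: fwd; pos3(id67) recv 78: fwd; pos4(id54) recv 67: fwd; pos0(id48) recv 54: fwd
Round 2: pos3(id67) recv 82: fwd; pos4(id54) recv 78: fwd; pos0(id48) recv 67: fwd; pos1(id82) recv 54: drop
Round 3: pos4(id54) recv 82: fwd; pos0(id48) recv 78: fwd; pos1(id82) recv 67: drop
Round 4: pos0(id48) recv 82: fwd; pos1(id82) recv 78: drop
Round 5: pos1(id82) recv 82: ELECTED
Message ID 54 originates at pos 4; dropped at pos 1 in round 2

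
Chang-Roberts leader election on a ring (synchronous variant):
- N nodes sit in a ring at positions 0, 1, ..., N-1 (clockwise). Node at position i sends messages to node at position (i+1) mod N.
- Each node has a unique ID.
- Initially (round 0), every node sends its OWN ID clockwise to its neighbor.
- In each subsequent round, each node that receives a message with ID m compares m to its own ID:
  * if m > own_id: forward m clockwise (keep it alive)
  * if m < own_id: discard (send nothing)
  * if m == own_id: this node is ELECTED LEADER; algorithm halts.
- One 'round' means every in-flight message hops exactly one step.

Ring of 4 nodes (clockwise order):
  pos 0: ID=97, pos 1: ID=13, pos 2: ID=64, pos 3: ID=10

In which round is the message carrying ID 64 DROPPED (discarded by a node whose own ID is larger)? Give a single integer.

Answer: 2

Derivation:
Round 1: pos1(id13) recv 97: fwd; pos2(id64) recv 13: drop; pos3(id10) recv 64: fwd; pos0(id97) recv 10: drop
Round 2: pos2(id64) recv 97: fwd; pos0(id97) recv 64: drop
Round 3: pos3(id10) recv 97: fwd
Round 4: pos0(id97) recv 97: ELECTED
Message ID 64 originates at pos 2; dropped at pos 0 in round 2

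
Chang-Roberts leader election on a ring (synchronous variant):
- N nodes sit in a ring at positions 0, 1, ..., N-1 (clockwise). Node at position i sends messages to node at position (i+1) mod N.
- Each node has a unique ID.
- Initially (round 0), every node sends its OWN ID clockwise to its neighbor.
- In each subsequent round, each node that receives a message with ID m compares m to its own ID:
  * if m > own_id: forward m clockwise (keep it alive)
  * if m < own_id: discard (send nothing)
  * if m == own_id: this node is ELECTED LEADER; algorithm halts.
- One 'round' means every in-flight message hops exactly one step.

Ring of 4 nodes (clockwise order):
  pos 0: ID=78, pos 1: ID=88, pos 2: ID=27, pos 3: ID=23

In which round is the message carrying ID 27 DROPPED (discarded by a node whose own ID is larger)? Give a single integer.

Round 1: pos1(id88) recv 78: drop; pos2(id27) recv 88: fwd; pos3(id23) recv 27: fwd; pos0(id78) recv 23: drop
Round 2: pos3(id23) recv 88: fwd; pos0(id78) recv 27: drop
Round 3: pos0(id78) recv 88: fwd
Round 4: pos1(id88) recv 88: ELECTED
Message ID 27 originates at pos 2; dropped at pos 0 in round 2

Answer: 2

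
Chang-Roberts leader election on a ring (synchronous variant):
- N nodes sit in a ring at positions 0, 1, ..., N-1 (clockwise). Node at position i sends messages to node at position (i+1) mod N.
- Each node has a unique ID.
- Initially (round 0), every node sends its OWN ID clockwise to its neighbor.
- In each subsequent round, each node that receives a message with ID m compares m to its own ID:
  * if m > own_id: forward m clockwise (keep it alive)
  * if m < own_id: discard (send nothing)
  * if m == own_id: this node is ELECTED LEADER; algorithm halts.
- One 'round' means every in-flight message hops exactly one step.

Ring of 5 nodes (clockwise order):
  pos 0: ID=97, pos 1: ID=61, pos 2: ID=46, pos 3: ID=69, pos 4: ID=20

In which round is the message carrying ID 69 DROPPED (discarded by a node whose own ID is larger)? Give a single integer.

Answer: 2

Derivation:
Round 1: pos1(id61) recv 97: fwd; pos2(id46) recv 61: fwd; pos3(id69) recv 46: drop; pos4(id20) recv 69: fwd; pos0(id97) recv 20: drop
Round 2: pos2(id46) recv 97: fwd; pos3(id69) recv 61: drop; pos0(id97) recv 69: drop
Round 3: pos3(id69) recv 97: fwd
Round 4: pos4(id20) recv 97: fwd
Round 5: pos0(id97) recv 97: ELECTED
Message ID 69 originates at pos 3; dropped at pos 0 in round 2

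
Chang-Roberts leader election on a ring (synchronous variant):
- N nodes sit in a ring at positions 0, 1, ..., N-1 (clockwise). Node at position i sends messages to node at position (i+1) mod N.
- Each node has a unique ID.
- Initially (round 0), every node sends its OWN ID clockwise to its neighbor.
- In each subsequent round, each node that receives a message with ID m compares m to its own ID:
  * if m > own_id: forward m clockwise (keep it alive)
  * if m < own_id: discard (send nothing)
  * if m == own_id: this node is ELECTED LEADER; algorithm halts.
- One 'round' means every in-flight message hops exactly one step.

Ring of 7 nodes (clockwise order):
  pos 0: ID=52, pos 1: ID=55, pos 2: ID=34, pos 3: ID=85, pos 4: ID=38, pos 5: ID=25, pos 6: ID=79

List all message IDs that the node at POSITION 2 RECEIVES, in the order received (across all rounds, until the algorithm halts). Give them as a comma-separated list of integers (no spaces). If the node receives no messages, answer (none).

Answer: 55,79,85

Derivation:
Round 1: pos1(id55) recv 52: drop; pos2(id34) recv 55: fwd; pos3(id85) recv 34: drop; pos4(id38) recv 85: fwd; pos5(id25) recv 38: fwd; pos6(id79) recv 25: drop; pos0(id52) recv 79: fwd
Round 2: pos3(id85) recv 55: drop; pos5(id25) recv 85: fwd; pos6(id79) recv 38: drop; pos1(id55) recv 79: fwd
Round 3: pos6(id79) recv 85: fwd; pos2(id34) recv 79: fwd
Round 4: pos0(id52) recv 85: fwd; pos3(id85) recv 79: drop
Round 5: pos1(id55) recv 85: fwd
Round 6: pos2(id34) recv 85: fwd
Round 7: pos3(id85) recv 85: ELECTED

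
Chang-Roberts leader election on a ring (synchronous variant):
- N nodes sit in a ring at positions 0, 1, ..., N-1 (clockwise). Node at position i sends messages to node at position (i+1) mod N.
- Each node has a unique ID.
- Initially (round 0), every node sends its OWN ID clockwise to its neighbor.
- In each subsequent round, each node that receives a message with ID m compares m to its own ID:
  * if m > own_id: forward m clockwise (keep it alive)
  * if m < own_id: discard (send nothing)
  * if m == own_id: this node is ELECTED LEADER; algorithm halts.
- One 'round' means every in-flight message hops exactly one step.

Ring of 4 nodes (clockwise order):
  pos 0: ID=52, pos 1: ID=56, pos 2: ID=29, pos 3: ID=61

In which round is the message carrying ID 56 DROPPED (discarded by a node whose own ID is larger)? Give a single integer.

Answer: 2

Derivation:
Round 1: pos1(id56) recv 52: drop; pos2(id29) recv 56: fwd; pos3(id61) recv 29: drop; pos0(id52) recv 61: fwd
Round 2: pos3(id61) recv 56: drop; pos1(id56) recv 61: fwd
Round 3: pos2(id29) recv 61: fwd
Round 4: pos3(id61) recv 61: ELECTED
Message ID 56 originates at pos 1; dropped at pos 3 in round 2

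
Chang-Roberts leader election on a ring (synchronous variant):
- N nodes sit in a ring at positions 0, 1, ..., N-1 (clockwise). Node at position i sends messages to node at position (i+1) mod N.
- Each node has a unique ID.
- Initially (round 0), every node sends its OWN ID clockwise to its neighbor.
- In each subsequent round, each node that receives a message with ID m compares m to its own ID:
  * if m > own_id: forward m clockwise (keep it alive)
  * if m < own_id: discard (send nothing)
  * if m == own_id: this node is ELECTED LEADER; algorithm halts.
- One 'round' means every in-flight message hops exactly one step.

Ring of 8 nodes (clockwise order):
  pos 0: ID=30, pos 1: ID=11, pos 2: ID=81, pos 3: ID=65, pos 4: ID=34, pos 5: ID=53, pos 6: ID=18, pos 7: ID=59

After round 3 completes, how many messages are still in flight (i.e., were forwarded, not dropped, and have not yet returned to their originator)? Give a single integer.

Answer: 2

Derivation:
Round 1: pos1(id11) recv 30: fwd; pos2(id81) recv 11: drop; pos3(id65) recv 81: fwd; pos4(id34) recv 65: fwd; pos5(id53) recv 34: drop; pos6(id18) recv 53: fwd; pos7(id59) recv 18: drop; pos0(id30) recv 59: fwd
Round 2: pos2(id81) recv 30: drop; pos4(id34) recv 81: fwd; pos5(id53) recv 65: fwd; pos7(id59) recv 53: drop; pos1(id11) recv 59: fwd
Round 3: pos5(id53) recv 81: fwd; pos6(id18) recv 65: fwd; pos2(id81) recv 59: drop
After round 3: 2 messages still in flight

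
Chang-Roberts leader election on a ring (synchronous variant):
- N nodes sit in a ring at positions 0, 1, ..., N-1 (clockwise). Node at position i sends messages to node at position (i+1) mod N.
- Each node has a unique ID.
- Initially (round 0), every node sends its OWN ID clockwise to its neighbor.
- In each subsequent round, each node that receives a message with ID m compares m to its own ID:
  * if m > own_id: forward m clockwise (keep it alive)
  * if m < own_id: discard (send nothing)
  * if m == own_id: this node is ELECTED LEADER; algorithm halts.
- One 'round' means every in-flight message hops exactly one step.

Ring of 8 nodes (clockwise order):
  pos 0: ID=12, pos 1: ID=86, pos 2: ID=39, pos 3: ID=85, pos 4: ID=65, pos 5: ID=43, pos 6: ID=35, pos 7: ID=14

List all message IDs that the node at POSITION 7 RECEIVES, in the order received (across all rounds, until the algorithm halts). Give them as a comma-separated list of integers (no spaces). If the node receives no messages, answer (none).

Answer: 35,43,65,85,86

Derivation:
Round 1: pos1(id86) recv 12: drop; pos2(id39) recv 86: fwd; pos3(id85) recv 39: drop; pos4(id65) recv 85: fwd; pos5(id43) recv 65: fwd; pos6(id35) recv 43: fwd; pos7(id14) recv 35: fwd; pos0(id12) recv 14: fwd
Round 2: pos3(id85) recv 86: fwd; pos5(id43) recv 85: fwd; pos6(id35) recv 65: fwd; pos7(id14) recv 43: fwd; pos0(id12) recv 35: fwd; pos1(id86) recv 14: drop
Round 3: pos4(id65) recv 86: fwd; pos6(id35) recv 85: fwd; pos7(id14) recv 65: fwd; pos0(id12) recv 43: fwd; pos1(id86) recv 35: drop
Round 4: pos5(id43) recv 86: fwd; pos7(id14) recv 85: fwd; pos0(id12) recv 65: fwd; pos1(id86) recv 43: drop
Round 5: pos6(id35) recv 86: fwd; pos0(id12) recv 85: fwd; pos1(id86) recv 65: drop
Round 6: pos7(id14) recv 86: fwd; pos1(id86) recv 85: drop
Round 7: pos0(id12) recv 86: fwd
Round 8: pos1(id86) recv 86: ELECTED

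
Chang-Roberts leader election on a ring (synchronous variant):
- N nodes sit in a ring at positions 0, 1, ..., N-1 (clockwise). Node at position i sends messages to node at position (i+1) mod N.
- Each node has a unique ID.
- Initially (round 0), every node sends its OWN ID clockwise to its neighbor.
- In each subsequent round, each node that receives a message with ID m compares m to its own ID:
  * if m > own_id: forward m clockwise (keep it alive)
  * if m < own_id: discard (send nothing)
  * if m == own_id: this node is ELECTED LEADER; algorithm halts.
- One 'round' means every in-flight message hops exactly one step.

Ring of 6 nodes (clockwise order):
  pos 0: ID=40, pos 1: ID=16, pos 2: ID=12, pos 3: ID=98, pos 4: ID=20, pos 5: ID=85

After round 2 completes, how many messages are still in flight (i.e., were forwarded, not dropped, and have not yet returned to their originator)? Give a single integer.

Round 1: pos1(id16) recv 40: fwd; pos2(id12) recv 16: fwd; pos3(id98) recv 12: drop; pos4(id20) recv 98: fwd; pos5(id85) recv 20: drop; pos0(id40) recv 85: fwd
Round 2: pos2(id12) recv 40: fwd; pos3(id98) recv 16: drop; pos5(id85) recv 98: fwd; pos1(id16) recv 85: fwd
After round 2: 3 messages still in flight

Answer: 3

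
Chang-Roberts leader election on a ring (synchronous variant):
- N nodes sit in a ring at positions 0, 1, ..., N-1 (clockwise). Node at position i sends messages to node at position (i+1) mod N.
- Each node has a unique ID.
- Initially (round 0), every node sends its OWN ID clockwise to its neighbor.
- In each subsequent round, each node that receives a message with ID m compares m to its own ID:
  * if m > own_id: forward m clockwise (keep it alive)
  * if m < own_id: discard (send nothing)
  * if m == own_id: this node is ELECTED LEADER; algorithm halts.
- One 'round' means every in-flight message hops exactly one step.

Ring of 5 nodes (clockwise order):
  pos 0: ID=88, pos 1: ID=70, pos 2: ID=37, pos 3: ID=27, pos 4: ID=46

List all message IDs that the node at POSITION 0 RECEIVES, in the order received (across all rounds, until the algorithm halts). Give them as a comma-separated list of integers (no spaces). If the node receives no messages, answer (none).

Round 1: pos1(id70) recv 88: fwd; pos2(id37) recv 70: fwd; pos3(id27) recv 37: fwd; pos4(id46) recv 27: drop; pos0(id88) recv 46: drop
Round 2: pos2(id37) recv 88: fwd; pos3(id27) recv 70: fwd; pos4(id46) recv 37: drop
Round 3: pos3(id27) recv 88: fwd; pos4(id46) recv 70: fwd
Round 4: pos4(id46) recv 88: fwd; pos0(id88) recv 70: drop
Round 5: pos0(id88) recv 88: ELECTED

Answer: 46,70,88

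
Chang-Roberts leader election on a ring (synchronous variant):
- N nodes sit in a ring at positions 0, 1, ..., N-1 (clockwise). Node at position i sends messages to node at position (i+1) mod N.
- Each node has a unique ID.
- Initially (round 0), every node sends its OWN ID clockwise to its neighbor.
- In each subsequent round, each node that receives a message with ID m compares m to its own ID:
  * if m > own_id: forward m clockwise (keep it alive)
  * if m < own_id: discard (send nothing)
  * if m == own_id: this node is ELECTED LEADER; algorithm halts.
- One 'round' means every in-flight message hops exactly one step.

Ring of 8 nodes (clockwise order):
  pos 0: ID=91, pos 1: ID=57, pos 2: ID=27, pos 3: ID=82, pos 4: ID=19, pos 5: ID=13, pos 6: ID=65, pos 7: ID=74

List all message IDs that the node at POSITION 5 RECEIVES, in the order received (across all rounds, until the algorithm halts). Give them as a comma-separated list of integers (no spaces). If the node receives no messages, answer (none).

Answer: 19,82,91

Derivation:
Round 1: pos1(id57) recv 91: fwd; pos2(id27) recv 57: fwd; pos3(id82) recv 27: drop; pos4(id19) recv 82: fwd; pos5(id13) recv 19: fwd; pos6(id65) recv 13: drop; pos7(id74) recv 65: drop; pos0(id91) recv 74: drop
Round 2: pos2(id27) recv 91: fwd; pos3(id82) recv 57: drop; pos5(id13) recv 82: fwd; pos6(id65) recv 19: drop
Round 3: pos3(id82) recv 91: fwd; pos6(id65) recv 82: fwd
Round 4: pos4(id19) recv 91: fwd; pos7(id74) recv 82: fwd
Round 5: pos5(id13) recv 91: fwd; pos0(id91) recv 82: drop
Round 6: pos6(id65) recv 91: fwd
Round 7: pos7(id74) recv 91: fwd
Round 8: pos0(id91) recv 91: ELECTED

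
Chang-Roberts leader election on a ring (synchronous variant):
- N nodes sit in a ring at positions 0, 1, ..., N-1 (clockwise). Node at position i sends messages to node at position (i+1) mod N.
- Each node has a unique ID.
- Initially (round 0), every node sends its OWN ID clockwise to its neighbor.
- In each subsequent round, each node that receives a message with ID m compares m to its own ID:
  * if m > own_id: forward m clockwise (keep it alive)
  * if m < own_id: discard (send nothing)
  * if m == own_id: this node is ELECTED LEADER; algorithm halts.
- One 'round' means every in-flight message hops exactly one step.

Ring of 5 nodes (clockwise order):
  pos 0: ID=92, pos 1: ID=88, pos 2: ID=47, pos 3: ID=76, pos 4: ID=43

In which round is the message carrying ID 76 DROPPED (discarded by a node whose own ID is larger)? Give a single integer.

Answer: 2

Derivation:
Round 1: pos1(id88) recv 92: fwd; pos2(id47) recv 88: fwd; pos3(id76) recv 47: drop; pos4(id43) recv 76: fwd; pos0(id92) recv 43: drop
Round 2: pos2(id47) recv 92: fwd; pos3(id76) recv 88: fwd; pos0(id92) recv 76: drop
Round 3: pos3(id76) recv 92: fwd; pos4(id43) recv 88: fwd
Round 4: pos4(id43) recv 92: fwd; pos0(id92) recv 88: drop
Round 5: pos0(id92) recv 92: ELECTED
Message ID 76 originates at pos 3; dropped at pos 0 in round 2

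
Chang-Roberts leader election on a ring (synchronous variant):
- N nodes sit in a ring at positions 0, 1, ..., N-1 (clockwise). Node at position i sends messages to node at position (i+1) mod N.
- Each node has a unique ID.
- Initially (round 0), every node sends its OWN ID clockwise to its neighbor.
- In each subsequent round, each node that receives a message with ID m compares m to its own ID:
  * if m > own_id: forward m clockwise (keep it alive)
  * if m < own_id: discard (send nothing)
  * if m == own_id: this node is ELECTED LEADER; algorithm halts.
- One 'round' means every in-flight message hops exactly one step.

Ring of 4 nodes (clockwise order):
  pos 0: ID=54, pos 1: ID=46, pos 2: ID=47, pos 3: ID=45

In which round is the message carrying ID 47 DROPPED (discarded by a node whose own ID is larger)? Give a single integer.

Round 1: pos1(id46) recv 54: fwd; pos2(id47) recv 46: drop; pos3(id45) recv 47: fwd; pos0(id54) recv 45: drop
Round 2: pos2(id47) recv 54: fwd; pos0(id54) recv 47: drop
Round 3: pos3(id45) recv 54: fwd
Round 4: pos0(id54) recv 54: ELECTED
Message ID 47 originates at pos 2; dropped at pos 0 in round 2

Answer: 2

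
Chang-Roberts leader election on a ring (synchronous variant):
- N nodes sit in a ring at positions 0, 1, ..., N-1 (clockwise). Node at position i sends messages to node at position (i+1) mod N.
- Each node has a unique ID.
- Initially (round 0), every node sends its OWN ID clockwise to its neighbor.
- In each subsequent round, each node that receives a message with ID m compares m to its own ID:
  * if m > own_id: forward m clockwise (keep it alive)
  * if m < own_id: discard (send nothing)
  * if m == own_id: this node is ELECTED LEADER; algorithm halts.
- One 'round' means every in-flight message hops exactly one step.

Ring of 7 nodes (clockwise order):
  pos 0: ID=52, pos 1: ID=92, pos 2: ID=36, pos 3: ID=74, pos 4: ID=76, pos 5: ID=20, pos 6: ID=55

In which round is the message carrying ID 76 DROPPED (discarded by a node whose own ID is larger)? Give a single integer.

Round 1: pos1(id92) recv 52: drop; pos2(id36) recv 92: fwd; pos3(id74) recv 36: drop; pos4(id76) recv 74: drop; pos5(id20) recv 76: fwd; pos6(id55) recv 20: drop; pos0(id52) recv 55: fwd
Round 2: pos3(id74) recv 92: fwd; pos6(id55) recv 76: fwd; pos1(id92) recv 55: drop
Round 3: pos4(id76) recv 92: fwd; pos0(id52) recv 76: fwd
Round 4: pos5(id20) recv 92: fwd; pos1(id92) recv 76: drop
Round 5: pos6(id55) recv 92: fwd
Round 6: pos0(id52) recv 92: fwd
Round 7: pos1(id92) recv 92: ELECTED
Message ID 76 originates at pos 4; dropped at pos 1 in round 4

Answer: 4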